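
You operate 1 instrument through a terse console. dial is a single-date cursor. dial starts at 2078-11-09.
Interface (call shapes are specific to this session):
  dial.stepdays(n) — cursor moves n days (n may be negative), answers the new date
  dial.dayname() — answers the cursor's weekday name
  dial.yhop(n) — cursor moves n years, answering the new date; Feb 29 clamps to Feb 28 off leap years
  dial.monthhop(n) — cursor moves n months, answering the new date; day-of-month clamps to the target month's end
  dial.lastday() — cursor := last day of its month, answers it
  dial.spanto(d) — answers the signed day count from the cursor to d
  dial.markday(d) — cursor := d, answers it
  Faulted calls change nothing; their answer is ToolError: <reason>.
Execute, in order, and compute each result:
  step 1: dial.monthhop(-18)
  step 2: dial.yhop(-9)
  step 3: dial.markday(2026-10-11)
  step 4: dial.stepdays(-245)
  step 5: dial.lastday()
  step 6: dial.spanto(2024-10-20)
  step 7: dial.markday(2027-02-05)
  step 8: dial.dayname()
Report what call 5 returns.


>>> dial.monthhop n→-18
= 2077-05-09
>>> dial.yhop n→-9
= 2068-05-09
>>> dial.markday d→2026-10-11
= 2026-10-11
>>> dial.stepdays n→-245
= 2026-02-08
>>> dial.lastday
= 2026-02-28
>>> dial.spanto d→2024-10-20
= -496
>>> dial.markday d→2027-02-05
= 2027-02-05
>>> dial.dayname
= Friday

Answer: 2026-02-28


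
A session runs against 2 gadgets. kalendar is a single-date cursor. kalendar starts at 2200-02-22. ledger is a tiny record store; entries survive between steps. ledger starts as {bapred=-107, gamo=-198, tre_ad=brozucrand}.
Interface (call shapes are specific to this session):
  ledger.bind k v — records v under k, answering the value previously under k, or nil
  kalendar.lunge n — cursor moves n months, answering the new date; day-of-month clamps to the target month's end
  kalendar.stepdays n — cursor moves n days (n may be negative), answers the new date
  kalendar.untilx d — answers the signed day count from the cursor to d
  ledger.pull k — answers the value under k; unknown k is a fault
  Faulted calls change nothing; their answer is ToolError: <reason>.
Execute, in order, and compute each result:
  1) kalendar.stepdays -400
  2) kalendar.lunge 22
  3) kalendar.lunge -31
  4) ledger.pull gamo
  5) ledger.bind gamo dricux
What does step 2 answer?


>>> kalendar.stepdays -400
[out] 2199-01-18
>>> kalendar.lunge 22
[out] 2200-11-18
>>> kalendar.lunge -31
[out] 2198-04-18
>>> ledger.pull gamo
[out] -198
>>> ledger.bind gamo dricux
[out] -198

Answer: 2200-11-18


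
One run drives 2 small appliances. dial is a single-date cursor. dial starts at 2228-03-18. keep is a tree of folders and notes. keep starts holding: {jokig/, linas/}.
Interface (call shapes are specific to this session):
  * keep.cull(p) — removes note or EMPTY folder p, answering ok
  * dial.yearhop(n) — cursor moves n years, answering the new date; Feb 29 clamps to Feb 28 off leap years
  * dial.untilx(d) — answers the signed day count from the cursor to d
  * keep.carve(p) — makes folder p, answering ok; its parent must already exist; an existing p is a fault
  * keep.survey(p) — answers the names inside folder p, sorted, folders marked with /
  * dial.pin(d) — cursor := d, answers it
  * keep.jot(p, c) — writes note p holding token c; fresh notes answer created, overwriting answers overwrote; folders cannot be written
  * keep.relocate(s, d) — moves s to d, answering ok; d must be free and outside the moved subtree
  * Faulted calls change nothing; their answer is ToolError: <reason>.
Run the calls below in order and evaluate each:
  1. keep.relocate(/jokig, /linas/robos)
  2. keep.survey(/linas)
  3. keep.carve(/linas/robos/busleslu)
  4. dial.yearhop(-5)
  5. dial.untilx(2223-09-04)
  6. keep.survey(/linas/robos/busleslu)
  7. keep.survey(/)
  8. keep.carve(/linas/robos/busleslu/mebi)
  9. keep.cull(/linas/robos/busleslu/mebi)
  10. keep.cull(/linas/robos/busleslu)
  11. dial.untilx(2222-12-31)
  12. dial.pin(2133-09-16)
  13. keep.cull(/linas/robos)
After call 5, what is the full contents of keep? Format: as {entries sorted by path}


CALL keep.relocate[s→/jokig; d→/linas/robos]
RET  ok
CALL keep.survey[p→/linas]
RET  [robos/]
CALL keep.carve[p→/linas/robos/busleslu]
RET  ok
CALL dial.yearhop[n→-5]
RET  2223-03-18
CALL dial.untilx[d→2223-09-04]
RET  170
CALL keep.survey[p→/linas/robos/busleslu]
RET  []
CALL keep.survey[p→/]
RET  [linas/]
CALL keep.carve[p→/linas/robos/busleslu/mebi]
RET  ok
CALL keep.cull[p→/linas/robos/busleslu/mebi]
RET  ok
CALL keep.cull[p→/linas/robos/busleslu]
RET  ok
CALL dial.untilx[d→2222-12-31]
RET  -77
CALL dial.pin[d→2133-09-16]
RET  2133-09-16
CALL keep.cull[p→/linas/robos]
RET  ok

Answer: {linas/, linas/robos/, linas/robos/busleslu/}


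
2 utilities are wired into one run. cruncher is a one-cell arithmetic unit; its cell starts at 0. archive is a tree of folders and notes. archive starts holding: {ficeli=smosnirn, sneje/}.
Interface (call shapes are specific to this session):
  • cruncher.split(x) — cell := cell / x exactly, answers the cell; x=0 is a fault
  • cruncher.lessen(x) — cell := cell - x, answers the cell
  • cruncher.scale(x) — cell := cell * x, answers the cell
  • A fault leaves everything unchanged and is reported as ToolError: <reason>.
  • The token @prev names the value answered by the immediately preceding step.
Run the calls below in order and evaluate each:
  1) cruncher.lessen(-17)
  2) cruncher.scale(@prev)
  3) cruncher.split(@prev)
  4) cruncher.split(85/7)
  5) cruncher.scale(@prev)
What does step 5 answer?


> lessen -17
  17
> scale @prev
  289
> split @prev
  1
> split 85/7
  7/85
> scale @prev
  49/7225

Answer: 49/7225


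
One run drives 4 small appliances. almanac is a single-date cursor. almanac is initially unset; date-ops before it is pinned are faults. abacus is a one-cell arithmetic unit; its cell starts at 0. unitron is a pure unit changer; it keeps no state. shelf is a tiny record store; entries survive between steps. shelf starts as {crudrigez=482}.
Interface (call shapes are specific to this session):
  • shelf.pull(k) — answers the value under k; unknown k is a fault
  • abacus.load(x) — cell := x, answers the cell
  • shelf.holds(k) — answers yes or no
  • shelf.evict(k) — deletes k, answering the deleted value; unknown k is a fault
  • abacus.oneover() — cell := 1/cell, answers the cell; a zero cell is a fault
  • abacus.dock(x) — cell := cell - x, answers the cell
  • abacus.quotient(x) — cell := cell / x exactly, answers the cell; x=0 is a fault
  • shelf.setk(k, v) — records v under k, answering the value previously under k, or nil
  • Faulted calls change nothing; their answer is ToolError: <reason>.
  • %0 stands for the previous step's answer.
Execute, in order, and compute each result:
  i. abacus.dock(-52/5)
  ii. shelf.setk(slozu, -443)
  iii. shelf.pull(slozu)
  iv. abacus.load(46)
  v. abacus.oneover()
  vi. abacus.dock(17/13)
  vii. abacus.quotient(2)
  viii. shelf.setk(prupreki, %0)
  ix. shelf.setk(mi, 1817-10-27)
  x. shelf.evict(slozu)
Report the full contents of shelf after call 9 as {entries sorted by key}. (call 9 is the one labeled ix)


Do: dock[x='-52/5']
See: 52/5
Do: setk[k='slozu'; v='-443']
See: nil
Do: pull[k='slozu']
See: -443
Do: load[x='46']
See: 46
Do: oneover[]
See: 1/46
Do: dock[x='17/13']
See: -769/598
Do: quotient[x='2']
See: -769/1196
Do: setk[k='prupreki'; v='%0']
See: nil
Do: setk[k='mi'; v='1817-10-27']
See: nil
Do: evict[k='slozu']
See: -443

Answer: {crudrigez=482, mi=1817-10-27, prupreki=-769/1196, slozu=-443}


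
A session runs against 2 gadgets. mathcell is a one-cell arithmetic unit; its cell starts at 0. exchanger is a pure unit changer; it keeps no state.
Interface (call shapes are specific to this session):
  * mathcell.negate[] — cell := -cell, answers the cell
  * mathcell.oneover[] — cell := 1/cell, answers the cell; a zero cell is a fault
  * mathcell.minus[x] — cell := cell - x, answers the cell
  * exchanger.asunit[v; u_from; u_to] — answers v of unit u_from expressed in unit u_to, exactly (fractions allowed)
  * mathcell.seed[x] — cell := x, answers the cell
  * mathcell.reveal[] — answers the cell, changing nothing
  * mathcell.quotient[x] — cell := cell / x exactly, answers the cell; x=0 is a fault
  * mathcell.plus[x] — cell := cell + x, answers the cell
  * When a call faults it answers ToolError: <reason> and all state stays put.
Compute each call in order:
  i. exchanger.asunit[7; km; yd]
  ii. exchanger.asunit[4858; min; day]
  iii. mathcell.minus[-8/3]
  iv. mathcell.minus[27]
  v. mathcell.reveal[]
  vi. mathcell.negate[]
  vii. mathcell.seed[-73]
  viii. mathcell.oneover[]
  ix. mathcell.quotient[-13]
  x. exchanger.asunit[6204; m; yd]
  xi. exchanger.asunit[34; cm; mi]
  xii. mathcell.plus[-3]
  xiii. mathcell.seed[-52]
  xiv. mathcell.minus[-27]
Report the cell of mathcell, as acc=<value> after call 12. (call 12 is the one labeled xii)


I try exchanger.asunit on v=7, u_from=km, u_to=yd, and observe 8750000/1143.
Now I run exchanger.asunit on v=4858, u_from=min, u_to=day, and get 2429/720.
Now I run mathcell.minus on x=-8/3, → 8/3.
Using mathcell.minus on x=27, and see -73/3.
Now I run mathcell.reveal(), → -73/3.
Using mathcell.negate, — result: 73/3.
I try mathcell.seed on x=-73: -73.
Using mathcell.oneover, → -1/73.
Next I call mathcell.quotient on x=-13, giving 1/949.
Next I call exchanger.asunit on v=6204, u_from=m, u_to=yd, and get 2585000/381.
I try exchanger.asunit on v=34, u_from=cm, u_to=mi: 85/402336.
Then mathcell.plus on x=-3, giving -2846/949.
I run mathcell.seed on x=-52, and observe -52.
I try mathcell.minus on x=-27, yielding -25.

Answer: acc=-2846/949


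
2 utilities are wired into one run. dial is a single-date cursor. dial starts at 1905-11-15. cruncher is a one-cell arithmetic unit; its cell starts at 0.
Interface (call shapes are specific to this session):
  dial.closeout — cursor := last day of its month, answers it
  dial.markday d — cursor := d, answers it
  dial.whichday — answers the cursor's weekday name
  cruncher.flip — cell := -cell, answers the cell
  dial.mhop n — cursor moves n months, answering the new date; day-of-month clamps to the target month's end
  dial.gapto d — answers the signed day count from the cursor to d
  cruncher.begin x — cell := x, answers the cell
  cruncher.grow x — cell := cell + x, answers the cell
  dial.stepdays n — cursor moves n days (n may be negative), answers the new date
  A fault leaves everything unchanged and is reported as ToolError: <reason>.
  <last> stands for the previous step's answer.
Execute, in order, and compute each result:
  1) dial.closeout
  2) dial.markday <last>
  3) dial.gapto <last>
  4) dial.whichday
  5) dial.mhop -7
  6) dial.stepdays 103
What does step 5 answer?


Answer: 1905-04-30

Derivation:
→ dial.closeout()
← 1905-11-30
→ dial.markday(<last>)
← 1905-11-30
→ dial.gapto(<last>)
← 0
→ dial.whichday()
← Thursday
→ dial.mhop(-7)
← 1905-04-30
→ dial.stepdays(103)
← 1905-08-11


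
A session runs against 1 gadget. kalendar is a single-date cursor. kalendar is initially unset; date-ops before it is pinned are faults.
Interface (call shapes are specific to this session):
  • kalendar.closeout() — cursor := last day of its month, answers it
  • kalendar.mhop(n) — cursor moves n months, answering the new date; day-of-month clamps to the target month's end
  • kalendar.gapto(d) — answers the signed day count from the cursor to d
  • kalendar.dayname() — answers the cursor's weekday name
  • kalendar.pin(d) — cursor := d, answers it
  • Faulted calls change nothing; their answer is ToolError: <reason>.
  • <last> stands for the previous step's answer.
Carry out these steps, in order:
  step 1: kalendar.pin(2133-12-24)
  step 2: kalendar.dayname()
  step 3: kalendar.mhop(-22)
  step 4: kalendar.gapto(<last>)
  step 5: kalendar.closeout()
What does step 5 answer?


Do: pin[d=2133-12-24]
See: 2133-12-24
Do: dayname[]
See: Thursday
Do: mhop[n=-22]
See: 2132-02-24
Do: gapto[d=<last>]
See: 0
Do: closeout[]
See: 2132-02-29

Answer: 2132-02-29


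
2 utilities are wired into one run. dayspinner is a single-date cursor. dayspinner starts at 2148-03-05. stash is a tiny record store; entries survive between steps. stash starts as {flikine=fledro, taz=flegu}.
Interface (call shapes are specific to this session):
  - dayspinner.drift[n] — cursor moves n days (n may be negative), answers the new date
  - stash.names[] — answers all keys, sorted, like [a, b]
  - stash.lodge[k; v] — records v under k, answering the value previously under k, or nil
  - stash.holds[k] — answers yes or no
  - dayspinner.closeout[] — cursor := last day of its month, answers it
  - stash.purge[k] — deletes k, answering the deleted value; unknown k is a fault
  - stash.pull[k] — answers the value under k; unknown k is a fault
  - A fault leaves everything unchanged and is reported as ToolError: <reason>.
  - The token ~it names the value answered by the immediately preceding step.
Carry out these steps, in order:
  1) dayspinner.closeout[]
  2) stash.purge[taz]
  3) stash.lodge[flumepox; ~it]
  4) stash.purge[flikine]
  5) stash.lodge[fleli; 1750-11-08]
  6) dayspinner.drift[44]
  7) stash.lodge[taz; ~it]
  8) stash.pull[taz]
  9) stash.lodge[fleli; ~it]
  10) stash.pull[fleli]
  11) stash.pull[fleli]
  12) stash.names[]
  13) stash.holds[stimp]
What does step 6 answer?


Answer: 2148-05-14

Derivation:
$ dayspinner.closeout
:: 2148-03-31
$ stash.purge k→taz
:: flegu
$ stash.lodge k→flumepox v→~it
:: nil
$ stash.purge k→flikine
:: fledro
$ stash.lodge k→fleli v→1750-11-08
:: nil
$ dayspinner.drift n→44
:: 2148-05-14
$ stash.lodge k→taz v→~it
:: nil
$ stash.pull k→taz
:: 2148-05-14
$ stash.lodge k→fleli v→~it
:: 1750-11-08
$ stash.pull k→fleli
:: 2148-05-14
$ stash.pull k→fleli
:: 2148-05-14
$ stash.names
:: [fleli, flumepox, taz]
$ stash.holds k→stimp
:: no


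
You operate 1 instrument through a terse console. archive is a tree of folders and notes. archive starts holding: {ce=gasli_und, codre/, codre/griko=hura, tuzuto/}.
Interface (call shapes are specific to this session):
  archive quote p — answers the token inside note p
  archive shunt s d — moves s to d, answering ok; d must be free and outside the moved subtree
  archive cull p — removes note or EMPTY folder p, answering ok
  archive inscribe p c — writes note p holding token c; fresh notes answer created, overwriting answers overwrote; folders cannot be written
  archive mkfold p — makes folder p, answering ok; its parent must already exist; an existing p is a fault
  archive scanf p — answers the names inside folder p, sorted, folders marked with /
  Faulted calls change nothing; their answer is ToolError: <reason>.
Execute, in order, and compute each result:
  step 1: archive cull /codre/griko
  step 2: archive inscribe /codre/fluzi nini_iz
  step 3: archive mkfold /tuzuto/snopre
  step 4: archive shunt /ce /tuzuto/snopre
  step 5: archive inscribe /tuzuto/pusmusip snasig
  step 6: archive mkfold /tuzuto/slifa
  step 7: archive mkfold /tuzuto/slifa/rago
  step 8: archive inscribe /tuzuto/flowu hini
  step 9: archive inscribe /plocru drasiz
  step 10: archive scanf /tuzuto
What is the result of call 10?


I try archive cull using p='/codre/griko', and get ok.
I call archive inscribe using p='/codre/fluzi', c='nini_iz', — result: created.
I run archive mkfold using p='/tuzuto/snopre', which returns ok.
I run archive shunt using s='/ce', d='/tuzuto/snopre': ToolError: exists.
Using archive inscribe using p='/tuzuto/pusmusip', c='snasig', giving created.
I use archive mkfold using p='/tuzuto/slifa', and observe ok.
I invoke archive mkfold using p='/tuzuto/slifa/rago': ok.
Invoking archive inscribe using p='/tuzuto/flowu', c='hini', yielding created.
Invoking archive inscribe using p='/plocru', c='drasiz', and observe created.
Then archive scanf using p='/tuzuto', yielding [flowu, pusmusip, slifa/, snopre/].

Answer: [flowu, pusmusip, slifa/, snopre/]


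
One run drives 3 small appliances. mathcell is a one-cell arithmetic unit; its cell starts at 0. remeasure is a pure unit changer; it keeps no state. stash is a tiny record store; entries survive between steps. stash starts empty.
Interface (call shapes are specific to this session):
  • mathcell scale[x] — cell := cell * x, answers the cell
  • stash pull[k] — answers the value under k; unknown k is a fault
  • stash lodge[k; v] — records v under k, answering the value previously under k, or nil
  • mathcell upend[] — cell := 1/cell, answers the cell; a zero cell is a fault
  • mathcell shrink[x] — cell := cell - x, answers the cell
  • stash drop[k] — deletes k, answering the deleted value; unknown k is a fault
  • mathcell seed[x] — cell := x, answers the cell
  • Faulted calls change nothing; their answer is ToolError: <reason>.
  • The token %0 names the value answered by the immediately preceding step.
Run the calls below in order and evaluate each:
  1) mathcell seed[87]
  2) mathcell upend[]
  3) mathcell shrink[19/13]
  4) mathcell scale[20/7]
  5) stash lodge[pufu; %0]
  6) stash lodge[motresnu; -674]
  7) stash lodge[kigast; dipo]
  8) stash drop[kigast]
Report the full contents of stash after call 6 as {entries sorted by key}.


Answer: {motresnu=-674, pufu=-32800/7917}

Derivation:
I run mathcell seed with x: 87, and get 87.
Next I call mathcell upend: 1/87.
I try mathcell shrink with x: 19/13, and see -1640/1131.
I run mathcell scale with x: 20/7, which returns -32800/7917.
Using stash lodge with k: pufu, v: %0, giving nil.
I run stash lodge with k: motresnu, v: -674: nil.
Then stash lodge with k: kigast, v: dipo, giving nil.
Invoking stash drop with k: kigast, giving dipo.


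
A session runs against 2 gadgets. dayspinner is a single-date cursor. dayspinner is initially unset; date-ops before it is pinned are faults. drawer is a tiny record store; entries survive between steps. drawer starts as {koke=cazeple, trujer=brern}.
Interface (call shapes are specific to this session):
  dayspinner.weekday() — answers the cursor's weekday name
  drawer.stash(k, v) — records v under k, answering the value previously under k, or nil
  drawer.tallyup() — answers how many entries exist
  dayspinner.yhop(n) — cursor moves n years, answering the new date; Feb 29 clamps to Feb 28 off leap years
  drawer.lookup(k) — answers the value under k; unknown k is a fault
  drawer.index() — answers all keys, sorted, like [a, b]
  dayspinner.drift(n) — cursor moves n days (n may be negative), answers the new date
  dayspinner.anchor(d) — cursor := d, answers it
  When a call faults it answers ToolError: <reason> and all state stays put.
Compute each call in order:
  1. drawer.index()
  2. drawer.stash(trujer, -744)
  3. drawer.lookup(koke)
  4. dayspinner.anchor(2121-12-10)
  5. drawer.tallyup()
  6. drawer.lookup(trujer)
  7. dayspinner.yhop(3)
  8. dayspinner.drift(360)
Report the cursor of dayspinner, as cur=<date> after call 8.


Do: drawer.index[]
See: [koke, trujer]
Do: drawer.stash[trujer; -744]
See: brern
Do: drawer.lookup[koke]
See: cazeple
Do: dayspinner.anchor[2121-12-10]
See: 2121-12-10
Do: drawer.tallyup[]
See: 2
Do: drawer.lookup[trujer]
See: -744
Do: dayspinner.yhop[3]
See: 2124-12-10
Do: dayspinner.drift[360]
See: 2125-12-05

Answer: cur=2125-12-05


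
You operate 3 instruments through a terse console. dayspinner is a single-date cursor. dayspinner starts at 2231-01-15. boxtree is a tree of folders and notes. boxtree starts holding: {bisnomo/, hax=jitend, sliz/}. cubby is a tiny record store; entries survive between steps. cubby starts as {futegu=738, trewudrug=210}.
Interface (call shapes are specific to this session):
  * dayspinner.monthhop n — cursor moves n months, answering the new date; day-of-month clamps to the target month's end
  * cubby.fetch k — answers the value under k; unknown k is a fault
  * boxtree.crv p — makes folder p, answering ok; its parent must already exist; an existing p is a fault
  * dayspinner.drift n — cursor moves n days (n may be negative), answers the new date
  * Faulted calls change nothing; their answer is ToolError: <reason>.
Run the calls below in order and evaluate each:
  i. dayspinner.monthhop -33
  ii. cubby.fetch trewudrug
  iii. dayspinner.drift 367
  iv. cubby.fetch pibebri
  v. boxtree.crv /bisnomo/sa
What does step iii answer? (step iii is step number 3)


I try dayspinner.monthhop on n→-33, and see 2228-04-15.
Then cubby.fetch on k→trewudrug, and observe 210.
Using dayspinner.drift on n→367, yielding 2229-04-17.
I invoke cubby.fetch on k→pibebri, and see ToolError: no such key pibebri.
I use boxtree.crv on p→/bisnomo/sa, yielding ok.

Answer: 2229-04-17


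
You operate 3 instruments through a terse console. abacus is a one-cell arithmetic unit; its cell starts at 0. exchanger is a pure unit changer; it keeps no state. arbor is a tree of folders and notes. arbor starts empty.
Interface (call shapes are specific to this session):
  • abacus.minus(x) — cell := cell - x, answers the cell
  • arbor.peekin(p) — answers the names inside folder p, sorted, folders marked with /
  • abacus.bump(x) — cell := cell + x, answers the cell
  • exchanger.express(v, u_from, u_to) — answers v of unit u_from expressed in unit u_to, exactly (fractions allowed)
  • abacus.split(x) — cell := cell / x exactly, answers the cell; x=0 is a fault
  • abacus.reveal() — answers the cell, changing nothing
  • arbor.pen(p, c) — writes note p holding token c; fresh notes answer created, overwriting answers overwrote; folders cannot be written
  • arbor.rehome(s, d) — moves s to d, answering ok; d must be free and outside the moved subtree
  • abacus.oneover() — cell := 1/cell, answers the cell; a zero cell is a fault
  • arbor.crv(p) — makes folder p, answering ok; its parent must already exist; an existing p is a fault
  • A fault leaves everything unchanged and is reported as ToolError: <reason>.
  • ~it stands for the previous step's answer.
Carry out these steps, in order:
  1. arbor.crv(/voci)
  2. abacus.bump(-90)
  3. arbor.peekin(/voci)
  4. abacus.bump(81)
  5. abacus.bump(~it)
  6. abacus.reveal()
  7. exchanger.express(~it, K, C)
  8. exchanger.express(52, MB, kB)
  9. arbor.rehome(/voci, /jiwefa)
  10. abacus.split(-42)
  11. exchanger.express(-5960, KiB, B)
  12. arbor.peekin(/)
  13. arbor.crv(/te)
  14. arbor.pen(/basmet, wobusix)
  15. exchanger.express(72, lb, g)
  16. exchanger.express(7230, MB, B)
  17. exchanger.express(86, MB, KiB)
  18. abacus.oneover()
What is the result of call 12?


~$ arbor.crv p='/voci'
:: ok
~$ abacus.bump x='-90'
:: -90
~$ arbor.peekin p='/voci'
:: []
~$ abacus.bump x='81'
:: -9
~$ abacus.bump x='~it'
:: -18
~$ abacus.reveal
:: -18
~$ exchanger.express v='~it' u_from='K' u_to='C'
:: -5823/20
~$ exchanger.express v='52' u_from='MB' u_to='kB'
:: 52000
~$ arbor.rehome s='/voci' d='/jiwefa'
:: ok
~$ abacus.split x='-42'
:: 3/7
~$ exchanger.express v='-5960' u_from='KiB' u_to='B'
:: -6103040
~$ arbor.peekin p='/'
:: [jiwefa/]
~$ arbor.crv p='/te'
:: ok
~$ arbor.pen p='/basmet' c='wobusix'
:: created
~$ exchanger.express v='72' u_from='lb' u_to='g'
:: 408233133/12500
~$ exchanger.express v='7230' u_from='MB' u_to='B'
:: 7230000000
~$ exchanger.express v='86' u_from='MB' u_to='KiB'
:: 671875/8
~$ abacus.oneover
:: 7/3

Answer: [jiwefa/]


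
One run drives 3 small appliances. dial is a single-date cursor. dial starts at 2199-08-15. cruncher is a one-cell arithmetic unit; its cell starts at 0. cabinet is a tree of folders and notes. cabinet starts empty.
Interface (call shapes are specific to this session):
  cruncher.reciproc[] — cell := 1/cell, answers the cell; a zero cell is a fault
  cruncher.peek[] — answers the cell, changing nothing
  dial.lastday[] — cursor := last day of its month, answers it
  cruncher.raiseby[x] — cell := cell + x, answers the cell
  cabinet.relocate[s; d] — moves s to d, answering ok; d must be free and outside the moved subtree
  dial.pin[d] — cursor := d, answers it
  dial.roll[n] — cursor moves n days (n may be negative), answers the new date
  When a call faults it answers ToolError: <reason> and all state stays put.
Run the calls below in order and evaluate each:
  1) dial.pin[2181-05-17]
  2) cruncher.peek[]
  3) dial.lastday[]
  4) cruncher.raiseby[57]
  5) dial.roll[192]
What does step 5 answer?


Answer: 2181-12-09

Derivation:
// 1. dial.pin(d=2181-05-17) -> 2181-05-17
// 2. cruncher.peek() -> 0
// 3. dial.lastday() -> 2181-05-31
// 4. cruncher.raiseby(x=57) -> 57
// 5. dial.roll(n=192) -> 2181-12-09


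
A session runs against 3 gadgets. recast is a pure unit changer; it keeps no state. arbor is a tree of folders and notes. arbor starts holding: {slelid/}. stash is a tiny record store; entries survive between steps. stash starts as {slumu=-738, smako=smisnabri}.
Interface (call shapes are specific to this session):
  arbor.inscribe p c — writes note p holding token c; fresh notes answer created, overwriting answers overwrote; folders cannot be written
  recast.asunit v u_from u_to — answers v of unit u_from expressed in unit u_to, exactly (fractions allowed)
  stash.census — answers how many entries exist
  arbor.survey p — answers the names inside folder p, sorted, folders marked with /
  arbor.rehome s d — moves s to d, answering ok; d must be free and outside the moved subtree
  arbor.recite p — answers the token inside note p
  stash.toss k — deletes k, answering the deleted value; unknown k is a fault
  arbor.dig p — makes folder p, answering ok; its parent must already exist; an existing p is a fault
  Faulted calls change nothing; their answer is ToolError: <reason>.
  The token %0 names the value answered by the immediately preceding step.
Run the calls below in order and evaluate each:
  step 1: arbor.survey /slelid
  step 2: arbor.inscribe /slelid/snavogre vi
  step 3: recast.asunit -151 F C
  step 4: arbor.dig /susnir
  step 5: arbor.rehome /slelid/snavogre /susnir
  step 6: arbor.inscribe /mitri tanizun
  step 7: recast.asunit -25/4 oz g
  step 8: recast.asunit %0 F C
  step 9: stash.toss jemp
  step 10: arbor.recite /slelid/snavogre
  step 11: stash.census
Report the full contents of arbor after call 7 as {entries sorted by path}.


I invoke survey(/slelid), — result: [].
I call inscribe(/slelid/snavogre, vi), → created.
I call asunit(-151, F, C), and see -305/3.
Now I run dig(/susnir), and get ok.
Next I call rehome(/slelid/snavogre, /susnir): ToolError: exists.
Then inscribe(/mitri, tanizun), and observe created.
Next I call asunit(-25/4, oz, g), yielding -45359237/256000.
I use asunit(%0, F, C), and see -53551237/460800.
Calling toss(jemp), which returns ToolError: no such key jemp.
Using recite(/slelid/snavogre), → vi.
Next I call census(): 2.

Answer: {mitri=tanizun, slelid/, slelid/snavogre=vi, susnir/}


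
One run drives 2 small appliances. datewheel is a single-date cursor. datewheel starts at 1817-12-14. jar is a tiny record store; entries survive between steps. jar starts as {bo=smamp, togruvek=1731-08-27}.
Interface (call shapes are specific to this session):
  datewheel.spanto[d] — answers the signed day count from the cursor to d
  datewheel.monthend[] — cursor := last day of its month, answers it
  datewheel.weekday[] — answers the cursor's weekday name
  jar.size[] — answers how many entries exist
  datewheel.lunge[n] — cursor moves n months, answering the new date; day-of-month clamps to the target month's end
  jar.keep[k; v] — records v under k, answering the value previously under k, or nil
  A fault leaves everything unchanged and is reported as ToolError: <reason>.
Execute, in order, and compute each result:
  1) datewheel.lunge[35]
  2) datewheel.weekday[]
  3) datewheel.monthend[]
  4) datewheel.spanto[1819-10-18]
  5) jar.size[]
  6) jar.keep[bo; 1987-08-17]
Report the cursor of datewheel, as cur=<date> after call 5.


~$ datewheel.lunge n='35'
= 1820-11-14
~$ datewheel.weekday
= Tuesday
~$ datewheel.monthend
= 1820-11-30
~$ datewheel.spanto d='1819-10-18'
= -409
~$ jar.size
= 2
~$ jar.keep k='bo' v='1987-08-17'
= smamp

Answer: cur=1820-11-30


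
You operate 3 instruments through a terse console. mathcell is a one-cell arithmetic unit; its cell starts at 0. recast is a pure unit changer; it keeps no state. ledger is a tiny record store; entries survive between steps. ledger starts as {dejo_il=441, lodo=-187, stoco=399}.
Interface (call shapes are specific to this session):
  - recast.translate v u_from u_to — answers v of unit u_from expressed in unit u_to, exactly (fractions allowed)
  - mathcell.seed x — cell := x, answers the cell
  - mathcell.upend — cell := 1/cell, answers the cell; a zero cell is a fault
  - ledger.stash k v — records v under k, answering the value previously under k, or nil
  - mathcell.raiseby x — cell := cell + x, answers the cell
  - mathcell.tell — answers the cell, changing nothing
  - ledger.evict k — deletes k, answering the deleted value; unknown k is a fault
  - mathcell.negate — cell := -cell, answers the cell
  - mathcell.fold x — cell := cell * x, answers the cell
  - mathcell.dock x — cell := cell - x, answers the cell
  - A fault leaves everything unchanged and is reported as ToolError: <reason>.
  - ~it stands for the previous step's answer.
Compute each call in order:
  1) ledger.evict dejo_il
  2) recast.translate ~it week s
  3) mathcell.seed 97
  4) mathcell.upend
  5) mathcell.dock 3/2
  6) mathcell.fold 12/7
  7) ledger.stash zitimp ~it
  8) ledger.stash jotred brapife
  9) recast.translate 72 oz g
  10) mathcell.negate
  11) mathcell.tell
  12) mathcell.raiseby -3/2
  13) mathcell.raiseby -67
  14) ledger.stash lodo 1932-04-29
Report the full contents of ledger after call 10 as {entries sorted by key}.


I try ledger.evict using k=dejo_il, giving 441.
I invoke recast.translate using v=~it, u_from=week, u_to=s, yielding 266716800.
Invoking mathcell.seed using x=97: 97.
Next I call mathcell.upend, which returns 1/97.
I call mathcell.dock using x=3/2, and get -289/194.
Invoking mathcell.fold using x=12/7: -1734/679.
I run ledger.stash using k=zitimp, v=~it, and observe nil.
Using ledger.stash using k=jotred, v=brapife, and get nil.
Invoking recast.translate using v=72, u_from=oz, u_to=g, and see 408233133/200000.
I run mathcell.negate, and observe 1734/679.
Next I call mathcell.tell: 1734/679.
Invoking mathcell.raiseby using x=-3/2, — result: 1431/1358.
I invoke mathcell.raiseby using x=-67: -89555/1358.
Calling ledger.stash using k=lodo, v=1932-04-29, and see -187.

Answer: {jotred=brapife, lodo=-187, stoco=399, zitimp=-1734/679}


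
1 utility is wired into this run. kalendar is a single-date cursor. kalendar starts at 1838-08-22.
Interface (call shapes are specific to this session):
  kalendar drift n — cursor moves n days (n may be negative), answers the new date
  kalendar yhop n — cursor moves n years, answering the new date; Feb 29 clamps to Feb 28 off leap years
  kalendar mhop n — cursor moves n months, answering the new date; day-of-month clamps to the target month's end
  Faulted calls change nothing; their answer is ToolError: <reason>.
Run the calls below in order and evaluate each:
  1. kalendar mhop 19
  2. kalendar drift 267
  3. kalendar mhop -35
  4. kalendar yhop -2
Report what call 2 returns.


Answer: 1840-12-14

Derivation:
·→ kalendar mhop(n=19)
·← 1840-03-22
·→ kalendar drift(n=267)
·← 1840-12-14
·→ kalendar mhop(n=-35)
·← 1838-01-14
·→ kalendar yhop(n=-2)
·← 1836-01-14


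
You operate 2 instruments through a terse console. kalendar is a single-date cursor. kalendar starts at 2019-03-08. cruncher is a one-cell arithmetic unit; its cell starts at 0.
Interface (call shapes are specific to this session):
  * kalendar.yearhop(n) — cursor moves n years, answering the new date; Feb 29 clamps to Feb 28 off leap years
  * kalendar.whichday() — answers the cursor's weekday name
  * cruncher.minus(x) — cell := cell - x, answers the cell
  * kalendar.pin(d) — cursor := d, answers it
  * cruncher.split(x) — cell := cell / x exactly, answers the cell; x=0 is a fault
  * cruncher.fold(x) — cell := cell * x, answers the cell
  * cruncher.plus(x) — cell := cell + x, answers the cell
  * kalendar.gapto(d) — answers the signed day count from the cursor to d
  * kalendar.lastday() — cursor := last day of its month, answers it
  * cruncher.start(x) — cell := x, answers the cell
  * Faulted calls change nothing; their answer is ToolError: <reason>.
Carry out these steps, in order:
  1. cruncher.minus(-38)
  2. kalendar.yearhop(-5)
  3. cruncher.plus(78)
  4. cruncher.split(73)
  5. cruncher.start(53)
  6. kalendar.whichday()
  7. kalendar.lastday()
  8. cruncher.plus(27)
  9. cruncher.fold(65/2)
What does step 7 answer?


> cruncher.minus -38
= 38
> kalendar.yearhop -5
= 2014-03-08
> cruncher.plus 78
= 116
> cruncher.split 73
= 116/73
> cruncher.start 53
= 53
> kalendar.whichday
= Saturday
> kalendar.lastday
= 2014-03-31
> cruncher.plus 27
= 80
> cruncher.fold 65/2
= 2600

Answer: 2014-03-31


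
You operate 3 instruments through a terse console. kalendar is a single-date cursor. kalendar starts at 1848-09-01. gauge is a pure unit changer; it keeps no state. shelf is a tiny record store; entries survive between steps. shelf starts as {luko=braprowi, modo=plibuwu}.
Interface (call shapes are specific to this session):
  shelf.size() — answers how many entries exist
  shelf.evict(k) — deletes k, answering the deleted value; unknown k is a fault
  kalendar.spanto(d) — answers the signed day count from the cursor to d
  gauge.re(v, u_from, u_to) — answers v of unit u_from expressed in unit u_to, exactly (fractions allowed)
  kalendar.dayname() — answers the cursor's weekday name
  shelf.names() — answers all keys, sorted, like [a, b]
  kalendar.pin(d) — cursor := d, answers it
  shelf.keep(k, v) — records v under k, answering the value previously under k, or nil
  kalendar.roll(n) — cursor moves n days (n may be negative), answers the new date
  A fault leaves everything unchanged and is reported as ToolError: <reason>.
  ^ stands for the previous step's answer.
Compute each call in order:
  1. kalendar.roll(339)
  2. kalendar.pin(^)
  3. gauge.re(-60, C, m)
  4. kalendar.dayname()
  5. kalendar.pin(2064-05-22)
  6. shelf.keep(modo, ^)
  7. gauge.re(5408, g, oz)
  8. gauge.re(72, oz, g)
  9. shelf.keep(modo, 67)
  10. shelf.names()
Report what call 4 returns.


-> roll(n: 339)
<- 1849-08-06
-> pin(d: ^)
<- 1849-08-06
-> re(v: -60, u_from: C, u_to: m)
<- ToolError: incompatible units
-> dayname()
<- Monday
-> pin(d: 2064-05-22)
<- 2064-05-22
-> keep(k: modo, v: ^)
<- plibuwu
-> re(v: 5408, u_from: g, u_to: oz)
<- 8652800000/45359237
-> re(v: 72, u_from: oz, u_to: g)
<- 408233133/200000
-> keep(k: modo, v: 67)
<- 2064-05-22
-> names()
<- [luko, modo]

Answer: Monday


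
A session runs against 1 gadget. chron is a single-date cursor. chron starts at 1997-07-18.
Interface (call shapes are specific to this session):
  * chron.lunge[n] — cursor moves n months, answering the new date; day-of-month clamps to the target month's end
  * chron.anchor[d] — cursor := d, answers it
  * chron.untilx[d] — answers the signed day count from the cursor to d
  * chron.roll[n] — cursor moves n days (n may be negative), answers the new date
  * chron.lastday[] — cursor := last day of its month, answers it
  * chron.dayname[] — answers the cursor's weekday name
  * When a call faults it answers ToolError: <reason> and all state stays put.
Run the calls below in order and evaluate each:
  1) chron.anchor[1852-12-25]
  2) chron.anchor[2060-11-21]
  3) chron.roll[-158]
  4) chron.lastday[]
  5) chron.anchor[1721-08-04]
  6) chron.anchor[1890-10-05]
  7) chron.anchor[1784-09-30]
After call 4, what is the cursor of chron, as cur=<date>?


-- chron.anchor(d='1852-12-25') == 1852-12-25
-- chron.anchor(d='2060-11-21') == 2060-11-21
-- chron.roll(n='-158') == 2060-06-16
-- chron.lastday() == 2060-06-30
-- chron.anchor(d='1721-08-04') == 1721-08-04
-- chron.anchor(d='1890-10-05') == 1890-10-05
-- chron.anchor(d='1784-09-30') == 1784-09-30

Answer: cur=2060-06-30


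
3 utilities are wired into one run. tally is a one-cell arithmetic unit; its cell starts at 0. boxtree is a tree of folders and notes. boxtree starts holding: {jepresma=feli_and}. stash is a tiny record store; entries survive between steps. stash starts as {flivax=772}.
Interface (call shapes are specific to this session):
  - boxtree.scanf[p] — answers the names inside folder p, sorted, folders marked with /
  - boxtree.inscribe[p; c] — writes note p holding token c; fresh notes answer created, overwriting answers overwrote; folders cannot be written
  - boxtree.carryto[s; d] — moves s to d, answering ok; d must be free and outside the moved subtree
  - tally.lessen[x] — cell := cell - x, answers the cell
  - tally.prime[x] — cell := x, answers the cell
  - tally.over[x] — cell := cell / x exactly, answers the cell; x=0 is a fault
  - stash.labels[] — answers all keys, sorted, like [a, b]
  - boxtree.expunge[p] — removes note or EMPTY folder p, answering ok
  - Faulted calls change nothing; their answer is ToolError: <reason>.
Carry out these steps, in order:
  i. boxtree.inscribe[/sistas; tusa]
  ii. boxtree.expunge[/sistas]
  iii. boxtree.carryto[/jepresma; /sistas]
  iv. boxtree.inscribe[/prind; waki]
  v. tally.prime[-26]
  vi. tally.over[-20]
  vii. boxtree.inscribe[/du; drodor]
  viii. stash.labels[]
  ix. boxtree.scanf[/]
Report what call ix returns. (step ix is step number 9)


Answer: [du, prind, sistas]

Derivation:
Step: boxtree.inscribe[p=/sistas; c=tusa]
Result: created
Step: boxtree.expunge[p=/sistas]
Result: ok
Step: boxtree.carryto[s=/jepresma; d=/sistas]
Result: ok
Step: boxtree.inscribe[p=/prind; c=waki]
Result: created
Step: tally.prime[x=-26]
Result: -26
Step: tally.over[x=-20]
Result: 13/10
Step: boxtree.inscribe[p=/du; c=drodor]
Result: created
Step: stash.labels[]
Result: [flivax]
Step: boxtree.scanf[p=/]
Result: [du, prind, sistas]


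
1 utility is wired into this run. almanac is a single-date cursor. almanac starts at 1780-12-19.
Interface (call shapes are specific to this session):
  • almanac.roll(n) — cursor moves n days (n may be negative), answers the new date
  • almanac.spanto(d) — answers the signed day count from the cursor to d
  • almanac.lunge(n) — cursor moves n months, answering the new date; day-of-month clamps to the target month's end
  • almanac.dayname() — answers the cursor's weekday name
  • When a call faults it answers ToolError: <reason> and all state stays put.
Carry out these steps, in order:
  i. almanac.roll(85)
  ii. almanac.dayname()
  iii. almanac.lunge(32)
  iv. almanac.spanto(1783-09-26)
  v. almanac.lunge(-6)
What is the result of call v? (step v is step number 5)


Answer: 1783-05-14

Derivation:
% 1. almanac.roll(n: 85) => 1781-03-14
% 2. almanac.dayname() => Wednesday
% 3. almanac.lunge(n: 32) => 1783-11-14
% 4. almanac.spanto(d: 1783-09-26) => -49
% 5. almanac.lunge(n: -6) => 1783-05-14


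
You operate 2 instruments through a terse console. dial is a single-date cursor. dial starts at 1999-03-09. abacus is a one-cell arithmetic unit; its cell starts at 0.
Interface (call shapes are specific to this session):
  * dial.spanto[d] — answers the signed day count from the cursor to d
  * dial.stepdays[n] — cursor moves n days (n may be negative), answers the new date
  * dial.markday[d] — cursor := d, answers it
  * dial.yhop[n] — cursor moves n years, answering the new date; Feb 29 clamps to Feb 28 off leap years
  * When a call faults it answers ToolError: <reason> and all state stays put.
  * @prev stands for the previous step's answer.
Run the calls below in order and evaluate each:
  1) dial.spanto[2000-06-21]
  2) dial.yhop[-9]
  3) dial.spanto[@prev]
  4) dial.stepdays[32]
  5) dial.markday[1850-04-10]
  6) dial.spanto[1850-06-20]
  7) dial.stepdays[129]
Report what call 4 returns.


% dial.spanto d→2000-06-21
= 470
% dial.yhop n→-9
= 1990-03-09
% dial.spanto d→@prev
= 0
% dial.stepdays n→32
= 1990-04-10
% dial.markday d→1850-04-10
= 1850-04-10
% dial.spanto d→1850-06-20
= 71
% dial.stepdays n→129
= 1850-08-17

Answer: 1990-04-10
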